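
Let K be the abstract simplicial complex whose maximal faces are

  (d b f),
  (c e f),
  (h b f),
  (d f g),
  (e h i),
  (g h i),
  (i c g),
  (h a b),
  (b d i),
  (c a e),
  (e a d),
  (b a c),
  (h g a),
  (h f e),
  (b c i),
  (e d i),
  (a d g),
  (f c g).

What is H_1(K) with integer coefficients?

K has 9 vertices, 27 edges, 18 triangles.
rank ∂_1 = 8, rank ∂_2 = 17 ⇒ b_1 = 27 − 8 − 17 = 2; all invariant factors of ∂_2 are 1 so no torsion. So H_1 ≅ Z^2.

H_1 = Z^2.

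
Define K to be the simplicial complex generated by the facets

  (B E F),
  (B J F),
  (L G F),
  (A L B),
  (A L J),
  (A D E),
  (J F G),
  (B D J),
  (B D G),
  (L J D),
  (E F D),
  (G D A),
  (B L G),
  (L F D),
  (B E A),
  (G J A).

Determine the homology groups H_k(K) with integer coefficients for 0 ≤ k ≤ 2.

H_0 = Z,  H_1 = Z^2,  H_2 = Z.

Take the total order A < B < D < E < F < G < J < L on the vertex set. Then K (dimension 2) consists of the simplices:

  0-simplices (8): A, B, D, E, F, G, J, L
  1-simplices (24): AB, AD, AE, AG, AJ, AL, BD, BE, BF, BG, BJ, BL, DE, DF, DG, DJ, DL, EF, FG, FJ, FL, GJ, GL, JL
  2-simplices (16): ABE, ABL, ADE, ADG, AGJ, AJL, BDG, BDJ, BEF, BFJ, BGL, DEF, DFL, DJL, FGJ, FGL

giving chain groups C_0 ≅ Z^8, C_1 ≅ Z^24, C_2 ≅ Z^16.

Boundary ∂_1: C_1 → C_0 sends each edge [p,q] (with p < q) to q − p. For instance
  ∂DJ = J − D.
The resulting 8×24 matrix has rank 7, and its Smith normal form has invariant factors (1,1,1,1,1,1,1).

Boundary ∂_2: C_2 → C_1 acts by ∂[p,q,r] = [q,r] − [p,r] + [p,q]. For instance
  ∂DEF = EF − DF + DE,
  ∂BEF = EF − BF + BE.
The resulting 24×16 matrix has rank 15, and its Smith normal form has invariant factors (1,1,1,1,1,1,1,1,1,1,1,1,1,1,1).

Reading off H_k = ker ∂_k / im ∂_{k+1}:

  H_0: rank C_0 − rank ∂_1 = 8 − 7 = 1, and the invariant factors of ∂_1 are all 1, so H_0 ≅ Z.
  H_1: rank ker ∂_1 − rank ∂_2 = (24 − 7) − 15 = 2, and the invariant factors of ∂_2 are all 1, so H_1 ≅ Z^2.
  H_2: rank ker ∂_2 − rank ∂_3 = (16 − 15) − 0 = 1, and there is no ∂_3, so H_2 ≅ Z.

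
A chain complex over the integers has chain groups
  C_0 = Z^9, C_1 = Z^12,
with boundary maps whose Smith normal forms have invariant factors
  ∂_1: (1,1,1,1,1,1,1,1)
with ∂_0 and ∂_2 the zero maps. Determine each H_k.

H_0 ≅ Z,  H_1 ≅ Z^4.

H_0: b_0 = 9 − 0 − 8 = 1; torsion from ∂_1 factors > 1: none. So H_0 ≅ Z.
H_1: b_1 = 12 − 8 − 0 = 4; torsion from ∂_2 factors > 1: none. So H_1 ≅ Z^4.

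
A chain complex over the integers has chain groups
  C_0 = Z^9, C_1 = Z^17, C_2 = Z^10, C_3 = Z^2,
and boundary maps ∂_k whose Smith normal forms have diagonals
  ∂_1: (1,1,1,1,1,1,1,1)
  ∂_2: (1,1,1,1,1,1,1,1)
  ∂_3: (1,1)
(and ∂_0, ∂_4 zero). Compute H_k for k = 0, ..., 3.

H_0: b_0 = 9 − 0 − 8 = 1; torsion from ∂_1 factors > 1: none. So H_0 = Z.
H_1: b_1 = 17 − 8 − 8 = 1; torsion from ∂_2 factors > 1: none. So H_1 = Z.
H_2: b_2 = 10 − 8 − 2 = 0; torsion from ∂_3 factors > 1: none. So H_2 = 0.
H_3: b_3 = 2 − 2 − 0 = 0; torsion from ∂_4 factors > 1: none. So H_3 = 0.

H_0 = Z,  H_1 = Z,  H_2 = 0,  H_3 = 0.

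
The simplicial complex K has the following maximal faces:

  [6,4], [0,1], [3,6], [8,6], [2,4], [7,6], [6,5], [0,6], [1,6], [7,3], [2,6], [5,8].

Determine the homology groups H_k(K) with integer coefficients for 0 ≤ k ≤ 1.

K has 9 vertices, 12 edges.
rank ∂_0 = 0, rank ∂_1 = 8 ⇒ b_0 = 9 − 0 − 8 = 1; all invariant factors of ∂_1 are 1 so no torsion. So H_0 ≅ Z.
rank ∂_1 = 8, rank ∂_2 = 0 ⇒ b_1 = 12 − 8 − 0 = 4. So H_1 ≅ Z^4.

H_0 ≅ Z,  H_1 ≅ Z^4.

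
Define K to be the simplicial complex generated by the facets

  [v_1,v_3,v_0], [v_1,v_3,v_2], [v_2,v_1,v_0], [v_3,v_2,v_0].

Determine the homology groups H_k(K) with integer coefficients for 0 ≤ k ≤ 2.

H_0 ≅ Z,  H_1 = 0,  H_2 ≅ Z.

Take the total order v_0 < v_1 < v_2 < v_3 on the vertex set. Then K (dimension 2) consists of the simplices:

  0-simplices (4): [v_0], [v_1], [v_2], [v_3]
  1-simplices (6): [v_0,v_1], [v_0,v_2], [v_0,v_3], [v_1,v_2], [v_1,v_3], [v_2,v_3]
  2-simplices (4): [v_0,v_1,v_2], [v_0,v_1,v_3], [v_0,v_2,v_3], [v_1,v_2,v_3]

so the chain groups are C_0 ≅ Z^4, C_1 ≅ Z^6, C_2 ≅ Z^4.

Boundary ∂_1: C_1 → C_0 is given by ∂[p,q] = [q] − [p]. For instance
  ∂[v_0,v_3] = [v_3] − [v_0].
As a 4×6 matrix over Z this has rank 3, with invariant factors (1,1,1).

Boundary ∂_2: C_2 → C_1 acts by ∂[p,q,r] = [q,r] − [p,r] + [p,q]. For instance
  ∂[v_0,v_1,v_3] = [v_1,v_3] − [v_0,v_3] + [v_0,v_1],
  ∂[v_1,v_2,v_3] = [v_2,v_3] − [v_1,v_3] + [v_1,v_2].
This gives a 6×4 integer matrix of rank 3; reducing to Smith normal form yields diagonal entries (1,1,1).

Reading off H_k = ker ∂_k / im ∂_{k+1}:

  H_0: rank C_0 − rank ∂_1 = 4 − 3 = 1, and the invariant factors of ∂_1 are all 1, so H_0 ≅ Z.
  H_1: rank ker ∂_1 − rank ∂_2 = (6 − 3) − 3 = 0, and the invariant factors of ∂_2 are all 1, so H_1 ≅ 0.
  H_2: rank ker ∂_2 − rank ∂_3 = (4 − 3) − 0 = 1, and there is no ∂_3, so H_2 ≅ Z.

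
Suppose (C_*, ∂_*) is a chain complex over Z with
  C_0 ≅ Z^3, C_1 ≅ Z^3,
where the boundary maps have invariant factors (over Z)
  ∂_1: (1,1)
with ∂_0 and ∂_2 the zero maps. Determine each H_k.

H_0 = Z,  H_1 = Z.

H_0: b_0 = 3 − 0 − 2 = 1; torsion from ∂_1 factors > 1: none. So H_0 = Z.
H_1: b_1 = 3 − 2 − 0 = 1; torsion from ∂_2 factors > 1: none. So H_1 = Z.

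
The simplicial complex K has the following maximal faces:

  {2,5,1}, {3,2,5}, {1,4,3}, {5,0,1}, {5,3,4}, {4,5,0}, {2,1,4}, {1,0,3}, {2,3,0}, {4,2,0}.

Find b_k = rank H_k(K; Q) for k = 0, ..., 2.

b_0 = 1, b_1 = 0, b_2 = 0.

Order the vertices as 0 < 1 < 2 < 3 < 4 < 5. Listing each simplex with vertices in this order, K has dimension 2 with simplices:

  0-simplices (6): [0], [1], [2], [3], [4], [5]
  1-simplices (15): [0,1], [0,2], [0,3], [0,4], [0,5], [1,2], [1,3], [1,4], [1,5], [2,3], [2,4], [2,5], [3,4], [3,5], [4,5]
  2-simplices (10): [0,1,3], [0,1,5], [0,2,3], [0,2,4], [0,4,5], [1,2,4], [1,2,5], [1,3,4], [2,3,5], [3,4,5]

Hence C_0 ≅ Z^6, C_1 ≅ Z^15, C_2 ≅ Z^10.

Boundary ∂_1: C_1 → C_0 maps an edge to its endpoints' difference, ∂[p,q] = q − p.
This gives a 6×15 integer matrix of rank 5; reducing to Smith normal form yields diagonal entries (1,1,1,1,1).

Boundary ∂_2: C_2 → C_1 sends each 2-simplex [p,q,r] to [q,r] − [p,r] + [p,q]. For instance
  ∂[1,3,4] = [3,4] − [1,4] + [1,3],
  ∂[0,1,3] = [1,3] − [0,3] + [0,1].
As a 15×10 matrix over Z this has rank 10, with invariant factors (1,1,1,1,1,1,1,1,1,2).

Now H_k = ker ∂_k / im ∂_{k+1}, so:

  H_0: rank C_0 − rank ∂_1 = 6 − 5 = 1, and the invariant factors of ∂_1 are all 1, so H_0 ≅ Z.
  H_1: rank ker ∂_1 − rank ∂_2 = (15 − 5) − 10 = 0, and ∂_2 has invariant factor 2 > 1, so H_1 ≅ Z/2.
  H_2: rank ker ∂_2 − rank ∂_3 = (10 − 10) − 0 = 0, and there is no ∂_3, so H_2 ≅ 0.

Hence the Betti numbers are b_0 = 1, b_1 = 0, b_2 = 0.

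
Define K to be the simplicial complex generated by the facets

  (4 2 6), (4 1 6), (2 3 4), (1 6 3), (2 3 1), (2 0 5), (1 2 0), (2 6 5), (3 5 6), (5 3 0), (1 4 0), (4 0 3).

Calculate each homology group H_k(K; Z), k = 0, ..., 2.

H_0 = Z,  H_1 = Z/2,  H_2 = 0.

We work with the vertex ordering 0 < 1 < 2 < 3 < 4 < 5 < 6. The simplices of K, each written with vertices in increasing order, are:

  0-simplices (7): [0], [1], [2], [3], [4], [5], [6]
  1-simplices (18): [0,1], [0,2], [0,3], [0,4], [0,5], [1,2], [1,3], [1,4], [1,6], [2,3], [2,4], [2,5], [2,6], [3,4], [3,5], [3,6], [4,6], [5,6]
  2-simplices (12): [0,1,2], [0,1,4], [0,2,5], [0,3,4], [0,3,5], [1,2,3], [1,3,6], [1,4,6], [2,3,4], [2,4,6], [2,5,6], [3,5,6]

giving chain groups C_0 ≅ Z^7, C_1 ≅ Z^18, C_2 ≅ Z^12.

∂_1: C_1 → C_0 is given by ∂[p,q] = [q] − [p]. For instance
  ∂[0,2] = [2] − [0].
This gives a 7×18 integer matrix of rank 6; reducing to Smith normal form yields diagonal entries (1,1,1,1,1,1).

The boundary map ∂_2: C_2 → C_1 sends each 2-simplex [p,q,r] to [q,r] − [p,r] + [p,q]. For instance
  ∂[0,3,4] = [3,4] − [0,4] + [0,3],
  ∂[1,2,3] = [2,3] − [1,3] + [1,2].
The 18×12 boundary matrix has rank 12 and Smith normal form diag(1,1,1,1,1,1,1,1,1,1,1,2).

Reading off H_k = ker ∂_k / im ∂_{k+1}:

  H_0: rank C_0 − rank ∂_1 = 7 − 6 = 1, and the invariant factors of ∂_1 are all 1, so H_0 = Z.
  H_1: rank ker ∂_1 − rank ∂_2 = (18 − 6) − 12 = 0, and ∂_2 has invariant factor 2 > 1, so H_1 = Z/2.
  H_2: rank ker ∂_2 − rank ∂_3 = (12 − 12) − 0 = 0, and there is no ∂_3, so H_2 = 0.

As a check, the Euler characteristic is 7 − 18 + 12 = 1, which agrees with 1 − 0 + 0 = 1.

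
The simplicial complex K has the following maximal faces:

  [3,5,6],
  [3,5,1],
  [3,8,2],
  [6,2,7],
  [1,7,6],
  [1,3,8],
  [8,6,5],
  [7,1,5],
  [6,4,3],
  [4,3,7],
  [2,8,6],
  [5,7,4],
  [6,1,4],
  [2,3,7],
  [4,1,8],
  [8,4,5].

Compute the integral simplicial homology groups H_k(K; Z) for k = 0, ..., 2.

H_0 = Z,  H_1 = Z^2,  H_2 = Z.

Order the vertices as 1 < 2 < 3 < 4 < 5 < 6 < 7 < 8. Listing each simplex with vertices in this order, K has dimension 2 with simplices:

  0-simplices (8): [1], [2], [3], [4], [5], [6], [7], [8]
  1-simplices (24): (24 of them)
  2-simplices (16): [1,3,5], [1,3,8], [1,4,6], [1,4,8], [1,5,7], [1,6,7], [2,3,7], [2,3,8], [2,6,7], [2,6,8], [3,4,6], [3,4,7], [3,5,6], [4,5,7], [4,5,8], [5,6,8]

giving chain groups C_0 ≅ Z^8, C_1 ≅ Z^24, C_2 ≅ Z^16.

The boundary map ∂_1: C_1 → C_0 maps an edge to its endpoints' difference, ∂[p,q] = q − p. For instance
  ∂[5,7] = [7] − [5].
The 8×24 boundary matrix has rank 7 and Smith normal form diag(1,1,1,1,1,1,1).

The boundary map ∂_2: C_2 → C_1 sends each 2-simplex [p,q,r] to [q,r] − [p,r] + [p,q]. For instance
  ∂[1,3,5] = [3,5] − [1,5] + [1,3],
  ∂[2,6,7] = [6,7] − [2,7] + [2,6].
This gives a 24×16 integer matrix of rank 15; reducing to Smith normal form yields diagonal entries (1,1,1,1,1,1,1,1,1,1,1,1,1,1,1).

From H_k ≅ ker(∂_k) / im(∂_{k+1}) we obtain:

  H_0: rank C_0 − rank ∂_1 = 8 − 7 = 1, and the invariant factors of ∂_1 are all 1, so H_0 = Z.
  H_1: rank ker ∂_1 − rank ∂_2 = (24 − 7) − 15 = 2, and the invariant factors of ∂_2 are all 1, so H_1 = Z^2.
  H_2: rank ker ∂_2 − rank ∂_3 = (16 − 15) − 0 = 1, and there is no ∂_3, so H_2 = Z.

As a check, the Euler characteristic is 8 − 24 + 16 = 0, which agrees with 1 − 2 + 1 = 0.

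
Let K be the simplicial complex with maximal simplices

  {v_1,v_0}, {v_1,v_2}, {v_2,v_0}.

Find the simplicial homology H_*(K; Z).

Fix the vertex order v_0 < v_1 < v_2 and write every simplex with vertices in increasing order. Then dim K = 1 and the simplices of K are:

  0-simplices (3): [v_0], [v_1], [v_2]
  1-simplices (3): [v_0,v_1], [v_0,v_2], [v_1,v_2]

giving chain groups C_0 ≅ Z^3, C_1 ≅ Z^3.

Boundary ∂_1: C_1 → C_0 is given by ∂[p,q] = [q] − [p]. For instance
  ∂[v_1,v_2] = [v_2] − [v_1].
As a 3×3 matrix over Z this has rank 2, with invariant factors (1,1).

From H_k ≅ ker(∂_k) / im(∂_{k+1}) we obtain:

  H_0: rank C_0 − rank ∂_1 = 3 − 2 = 1, and the invariant factors of ∂_1 are all 1, so H_0 ≅ Z.
  H_1: rank ker ∂_1 − rank ∂_2 = (3 − 2) − 0 = 1, and there is no ∂_2, so H_1 ≅ Z.

H_0 = Z,  H_1 = Z.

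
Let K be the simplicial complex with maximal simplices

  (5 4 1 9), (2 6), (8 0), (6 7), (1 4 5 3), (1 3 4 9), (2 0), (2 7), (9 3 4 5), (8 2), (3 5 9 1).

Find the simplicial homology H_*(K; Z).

Order the vertices as 0 < 1 < 2 < 3 < 4 < 5 < 6 < 7 < 8 < 9. Listing each simplex with vertices in this order, K has dimension 3 with simplices:

  0-simplices (10): [0], [1], [2], [3], [4], [5], [6], [7], [8], [9]
  1-simplices (16): [0,2], [0,8], [1,3], [1,4], [1,5], [1,9], [2,6], [2,7], [2,8], [3,4], [3,5], [3,9], [4,5], [4,9], [5,9], [6,7]
  2-simplices (10): [1,3,4], [1,3,5], [1,3,9], [1,4,5], [1,4,9], [1,5,9], [3,4,5], [3,4,9], [3,5,9], [4,5,9]
  3-simplices (5): [1,3,4,5], [1,3,4,9], [1,3,5,9], [1,4,5,9], [3,4,5,9]

Hence C_0 ≅ Z^10, C_1 ≅ Z^16, C_2 ≅ Z^10, C_3 ≅ Z^5.

∂_1: C_1 → C_0 is given by ∂[p,q] = [q] − [p]. For instance
  ∂[5,9] = [9] − [5].
The 10×16 boundary matrix has rank 8 and Smith normal form diag(1,1,1,1,1,1,1,1).

The boundary map ∂_2: C_2 → C_1 sends each 2-simplex [p,q,r] to [q,r] − [p,r] + [p,q]. For instance
  ∂[1,4,5] = [4,5] − [1,5] + [1,4],
  ∂[3,5,9] = [5,9] − [3,9] + [3,5].
This gives a 16×10 integer matrix of rank 6; reducing to Smith normal form yields diagonal entries (1,1,1,1,1,1).

∂_3: C_3 → C_2 sends each 3-simplex σ to the alternating sum Σ_i (−1)^i (σ with its i-th vertex removed). For instance
  ∂[3,4,5,9] = [4,5,9] − [3,5,9] + [3,4,9] − [3,4,5],
  ∂[1,4,5,9] = [4,5,9] − [1,5,9] + [1,4,9] − [1,4,5].
This gives a 10×5 integer matrix of rank 4; reducing to Smith normal form yields diagonal entries (1,1,1,1).

Computing H_k = (kernel of ∂_k) / (image of ∂_{k+1}):

  H_0: rank C_0 − rank ∂_1 = 10 − 8 = 2, and the invariant factors of ∂_1 are all 1, so H_0 = Z^2.
  H_1: rank ker ∂_1 − rank ∂_2 = (16 − 8) − 6 = 2, and the invariant factors of ∂_2 are all 1, so H_1 = Z^2.
  H_2: rank ker ∂_2 − rank ∂_3 = (10 − 6) − 4 = 0, and the invariant factors of ∂_3 are all 1, so H_2 = 0.
  H_3: rank ker ∂_3 − rank ∂_4 = (5 − 4) − 0 = 1, and there is no ∂_4, so H_3 = Z.

H_0 = Z^2,  H_1 = Z^2,  H_2 = 0,  H_3 = Z.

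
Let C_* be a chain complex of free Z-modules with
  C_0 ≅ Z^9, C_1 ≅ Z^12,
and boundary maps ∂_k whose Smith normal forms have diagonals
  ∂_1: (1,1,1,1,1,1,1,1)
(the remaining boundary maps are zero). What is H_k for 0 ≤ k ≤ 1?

H_0 = Z,  H_1 = Z^4.

H_0: b_0 = 9 − 0 − 8 = 1; torsion from ∂_1 factors > 1: none. So H_0 = Z.
H_1: b_1 = 12 − 8 − 0 = 4; torsion from ∂_2 factors > 1: none. So H_1 = Z^4.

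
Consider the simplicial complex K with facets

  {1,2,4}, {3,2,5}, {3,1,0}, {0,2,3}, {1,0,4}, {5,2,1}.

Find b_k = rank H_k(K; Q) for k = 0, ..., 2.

b_0 = 1, b_1 = 1, b_2 = 0.

Order the vertices as 0 < 1 < 2 < 3 < 4 < 5. Listing each simplex with vertices in this order, K has dimension 2 with simplices:

  0-simplices (6): [0], [1], [2], [3], [4], [5]
  1-simplices (12): [0,1], [0,2], [0,3], [0,4], [1,2], [1,3], [1,4], [1,5], [2,3], [2,4], [2,5], [3,5]
  2-simplices (6): [0,1,3], [0,1,4], [0,2,3], [1,2,4], [1,2,5], [2,3,5]

Hence C_0 ≅ Z^6, C_1 ≅ Z^12, C_2 ≅ Z^6.

The boundary map ∂_1: C_1 → C_0 maps an edge to its endpoints' difference, ∂[p,q] = q − p.
This gives a 6×12 integer matrix of rank 5; reducing to Smith normal form yields diagonal entries (1,1,1,1,1).

The boundary map ∂_2: C_2 → C_1 acts by ∂[p,q,r] = [q,r] − [p,r] + [p,q]. For instance
  ∂[1,2,5] = [2,5] − [1,5] + [1,2],
  ∂[0,1,3] = [1,3] − [0,3] + [0,1].
The 12×6 boundary matrix has rank 6 and Smith normal form diag(1,1,1,1,1,1).

Now H_k = ker ∂_k / im ∂_{k+1}, so:

  H_0: rank C_0 − rank ∂_1 = 6 − 5 = 1, and the invariant factors of ∂_1 are all 1, so H_0 ≅ Z.
  H_1: rank ker ∂_1 − rank ∂_2 = (12 − 5) − 6 = 1, and the invariant factors of ∂_2 are all 1, so H_1 ≅ Z.
  H_2: rank ker ∂_2 − rank ∂_3 = (6 − 6) − 0 = 0, and there is no ∂_3, so H_2 ≅ 0.

Hence the Betti numbers are b_0 = 1, b_1 = 1, b_2 = 0.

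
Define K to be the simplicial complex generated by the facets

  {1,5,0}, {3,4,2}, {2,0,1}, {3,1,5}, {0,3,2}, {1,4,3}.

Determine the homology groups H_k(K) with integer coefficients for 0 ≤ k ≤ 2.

Fix the vertex order 0 < 1 < 2 < 3 < 4 < 5 and write every simplex with vertices in increasing order. Then dim K = 2 and the simplices of K are:

  0-simplices (6): [0], [1], [2], [3], [4], [5]
  1-simplices (12): [0,1], [0,2], [0,3], [0,5], [1,2], [1,3], [1,4], [1,5], [2,3], [2,4], [3,4], [3,5]
  2-simplices (6): [0,1,2], [0,1,5], [0,2,3], [1,3,4], [1,3,5], [2,3,4]

giving chain groups C_0 ≅ Z^6, C_1 ≅ Z^12, C_2 ≅ Z^6.

∂_1: C_1 → C_0 sends each edge [p,q] (with p < q) to q − p.
This gives a 6×12 integer matrix of rank 5; reducing to Smith normal form yields diagonal entries (1,1,1,1,1).

The boundary map ∂_2: C_2 → C_1 maps a triangle to the signed sum of its edges. For instance
  ∂[0,1,5] = [1,5] − [0,5] + [0,1],
  ∂[0,2,3] = [2,3] − [0,3] + [0,2].
This gives a 12×6 integer matrix of rank 6; reducing to Smith normal form yields diagonal entries (1,1,1,1,1,1).

Now H_k = ker ∂_k / im ∂_{k+1}, so:

  H_0: rank C_0 − rank ∂_1 = 6 − 5 = 1, and the invariant factors of ∂_1 are all 1, so H_0 = Z.
  H_1: rank ker ∂_1 − rank ∂_2 = (12 − 5) − 6 = 1, and the invariant factors of ∂_2 are all 1, so H_1 = Z.
  H_2: rank ker ∂_2 − rank ∂_3 = (6 − 6) − 0 = 0, and there is no ∂_3, so H_2 = 0.

H_0 ≅ Z,  H_1 ≅ Z,  H_2 = 0.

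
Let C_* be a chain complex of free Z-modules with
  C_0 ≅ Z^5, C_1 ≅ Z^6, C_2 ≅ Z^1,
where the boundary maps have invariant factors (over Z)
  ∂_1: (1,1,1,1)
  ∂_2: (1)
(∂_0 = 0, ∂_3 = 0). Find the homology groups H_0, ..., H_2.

H_0 ≅ Z,  H_1 ≅ Z,  H_2 = 0.

H_0: b_0 = 5 − 0 − 4 = 1; torsion from ∂_1 factors > 1: none. So H_0 ≅ Z.
H_1: b_1 = 6 − 4 − 1 = 1; torsion from ∂_2 factors > 1: none. So H_1 ≅ Z.
H_2: b_2 = 1 − 1 − 0 = 0; torsion from ∂_3 factors > 1: none. So H_2 ≅ 0.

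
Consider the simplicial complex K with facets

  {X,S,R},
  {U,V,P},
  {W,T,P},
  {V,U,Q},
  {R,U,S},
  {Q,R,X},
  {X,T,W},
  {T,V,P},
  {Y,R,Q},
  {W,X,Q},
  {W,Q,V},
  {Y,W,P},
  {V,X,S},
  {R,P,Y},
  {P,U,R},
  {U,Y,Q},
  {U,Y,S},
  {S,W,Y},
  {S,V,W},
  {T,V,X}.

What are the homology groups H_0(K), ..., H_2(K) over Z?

We work with the vertex ordering P < Q < R < S < T < U < V < W < X < Y. The simplices of K, each written with vertices in increasing order, are:

  0-simplices (10): P, Q, R, S, T, U, V, W, X, Y
  1-simplices (30): PR, PT, PU, PV, PW, PY, QR, QU, QV, QW, QX, QY, RS, RU, RX, RY, SU, SV, SW, SX, SY, TV, TW, TX, UV, UY, VW, VX, WX, WY
  2-simplices (20): PRU, PRY, PTV, PTW, PUV, PWY, QRX, QRY, QUV, QUY, QVW, QWX, RSU, RSX, SUY, SVW, SVX, SWY, TVX, TWX

giving chain groups C_0 ≅ Z^10, C_1 ≅ Z^30, C_2 ≅ Z^20.

∂_1: C_1 → C_0 maps an edge to its endpoints' difference, ∂[p,q] = q − p. For instance
  ∂VW = W − V.
This gives a 10×30 integer matrix of rank 9; reducing to Smith normal form yields diagonal entries (1,1,1,1,1,1,1,1,1).

The boundary map ∂_2: C_2 → C_1 acts by ∂[p,q,r] = [q,r] − [p,r] + [p,q]. For instance
  ∂PTW = TW − PW + PT,
  ∂QUV = UV − QV + QU.
The resulting 30×20 matrix has rank 20, and its Smith normal form has invariant factors (1,1,1,1,1,1,1,1,1,1,1,1,1,1,1,1,1,1,1,2).

Computing H_k = (kernel of ∂_k) / (image of ∂_{k+1}):

  H_0: rank C_0 − rank ∂_1 = 10 − 9 = 1, and the invariant factors of ∂_1 are all 1, so H_0 = Z.
  H_1: rank ker ∂_1 − rank ∂_2 = (30 − 9) − 20 = 1, and ∂_2 has invariant factor 2 > 1, so H_1 = Z ⊕ Z/2.
  H_2: rank ker ∂_2 − rank ∂_3 = (20 − 20) − 0 = 0, and there is no ∂_3, so H_2 = 0.

H_0 ≅ Z,  H_1 ≅ Z ⊕ Z/2,  H_2 = 0.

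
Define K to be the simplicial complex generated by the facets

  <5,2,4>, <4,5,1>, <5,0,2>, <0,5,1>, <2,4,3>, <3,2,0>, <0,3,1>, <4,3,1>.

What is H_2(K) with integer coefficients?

We work with the vertex ordering 0 < 1 < 2 < 3 < 4 < 5. The simplices of K, each written with vertices in increasing order, are:

  0-simplices (6): [0], [1], [2], [3], [4], [5]
  1-simplices (12): [0,1], [0,2], [0,3], [0,5], [1,3], [1,4], [1,5], [2,3], [2,4], [2,5], [3,4], [4,5]
  2-simplices (8): [0,1,3], [0,1,5], [0,2,3], [0,2,5], [1,3,4], [1,4,5], [2,3,4], [2,4,5]

Hence C_0 ≅ Z^6, C_1 ≅ Z^12, C_2 ≅ Z^8.

Boundary ∂_1: C_1 → C_0 sends each edge [p,q] (with p < q) to q − p. For instance
  ∂[1,4] = [4] − [1].
As a 6×12 matrix over Z this has rank 5, with invariant factors (1,1,1,1,1).

Boundary ∂_2: C_2 → C_1 acts by ∂[p,q,r] = [q,r] − [p,r] + [p,q]. For instance
  ∂[0,2,5] = [2,5] − [0,5] + [0,2],
  ∂[2,4,5] = [4,5] − [2,5] + [2,4].
This gives a 12×8 integer matrix of rank 7; reducing to Smith normal form yields diagonal entries (1,1,1,1,1,1,1).

Now H_k = ker ∂_k / im ∂_{k+1}, so:

  H_2: rank ker ∂_2 − rank ∂_3 = (8 − 7) − 0 = 1, and there is no ∂_3, so H_2 = Z.

H_2 = Z.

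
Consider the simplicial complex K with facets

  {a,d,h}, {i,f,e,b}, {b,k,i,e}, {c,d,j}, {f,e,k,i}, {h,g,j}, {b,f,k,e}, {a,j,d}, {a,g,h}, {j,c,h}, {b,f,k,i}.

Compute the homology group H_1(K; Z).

H_1 ≅ Z.

Order the vertices as a < b < c < d < e < f < g < h < i < j < k. Listing each simplex with vertices in this order, K has dimension 3 with simplices:

  0-simplices (11): a, b, c, d, e, f, g, h, i, j, k
  1-simplices (22): ad, ag, ah, aj, be, bf, bi, bk, cd, ch, cj, dh, dj, ef, ei, ek, fi, fk, gh, gj, hj, ik
  2-simplices (16): adh, adj, agh, bef, bei, bek, bfi, bfk, bik, cdj, chj, efi, efk, eik, fik, ghj
  3-simplices (5): befi, befk, beik, bfik, efik

giving chain groups C_0 ≅ Z^11, C_1 ≅ Z^22, C_2 ≅ Z^16, C_3 ≅ Z^5.

The boundary map ∂_1: C_1 → C_0 maps an edge to its endpoints' difference, ∂[p,q] = q − p. For instance
  ∂dj = j − d.
The resulting 11×22 matrix has rank 9, and its Smith normal form has invariant factors (1,1,1,1,1,1,1,1,1).

∂_2: C_2 → C_1 sends each 2-simplex [p,q,r] to [q,r] − [p,r] + [p,q]. For instance
  ∂adh = dh − ah + ad,
  ∂bik = ik − bk + bi.
The resulting 22×16 matrix has rank 12, and its Smith normal form has invariant factors (1,1,1,1,1,1,1,1,1,1,1,1).

∂_3: C_3 → C_2 sends each 3-simplex σ to the alternating sum Σ_i (−1)^i (σ with its i-th vertex removed). For instance
  ∂beik = eik − bik + bek − bei,
  ∂efik = fik − eik + efk − efi.
This gives a 16×5 integer matrix of rank 4; reducing to Smith normal form yields diagonal entries (1,1,1,1).

Now H_k = ker ∂_k / im ∂_{k+1}, so:

  H_1: rank ker ∂_1 − rank ∂_2 = (22 − 9) − 12 = 1, and the invariant factors of ∂_2 are all 1, so H_1 = Z.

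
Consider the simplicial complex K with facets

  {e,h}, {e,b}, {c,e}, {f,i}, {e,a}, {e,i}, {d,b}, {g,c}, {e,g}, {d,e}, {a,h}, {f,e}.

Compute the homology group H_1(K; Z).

We work with the vertex ordering a < b < c < d < e < f < g < h < i. The simplices of K, each written with vertices in increasing order, are:

  0-simplices (9): a, b, c, d, e, f, g, h, i
  1-simplices (12): ae, ah, bd, be, ce, cg, de, ef, eg, eh, ei, fi

giving chain groups C_0 ≅ Z^9, C_1 ≅ Z^12.

Boundary ∂_1: C_1 → C_0 maps an edge to its endpoints' difference, ∂[p,q] = q − p. For instance
  ∂ah = h − a.
The resulting 9×12 matrix has rank 8, and its Smith normal form has invariant factors (1,1,1,1,1,1,1,1).

Computing H_k = (kernel of ∂_k) / (image of ∂_{k+1}):

  H_1: rank ker ∂_1 − rank ∂_2 = (12 − 8) − 0 = 4, and there is no ∂_2, so H_1 = Z^4.

H_1 ≅ Z^4.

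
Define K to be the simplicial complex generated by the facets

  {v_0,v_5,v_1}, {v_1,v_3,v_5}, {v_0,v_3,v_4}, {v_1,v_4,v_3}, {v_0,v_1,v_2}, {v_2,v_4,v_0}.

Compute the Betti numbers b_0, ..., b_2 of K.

b_0 = 1, b_1 = 1, b_2 = 0.

We work with the vertex ordering v_0 < v_1 < v_2 < v_3 < v_4 < v_5. The simplices of K, each written with vertices in increasing order, are:

  0-simplices (6): [v_0], [v_1], [v_2], [v_3], [v_4], [v_5]
  1-simplices (12): [v_0,v_1], [v_0,v_2], [v_0,v_3], [v_0,v_4], [v_0,v_5], [v_1,v_2], [v_1,v_3], [v_1,v_4], [v_1,v_5], [v_2,v_4], [v_3,v_4], [v_3,v_5]
  2-simplices (6): [v_0,v_1,v_2], [v_0,v_1,v_5], [v_0,v_2,v_4], [v_0,v_3,v_4], [v_1,v_3,v_4], [v_1,v_3,v_5]

so the chain groups are C_0 ≅ Z^6, C_1 ≅ Z^12, C_2 ≅ Z^6.

The boundary map ∂_1: C_1 → C_0 sends each edge [p,q] (with p < q) to q − p.
As a 6×12 matrix over Z this has rank 5, with invariant factors (1,1,1,1,1).

The boundary map ∂_2: C_2 → C_1 acts by ∂[p,q,r] = [q,r] − [p,r] + [p,q]. For instance
  ∂[v_0,v_2,v_4] = [v_2,v_4] − [v_0,v_4] + [v_0,v_2],
  ∂[v_1,v_3,v_5] = [v_3,v_5] − [v_1,v_5] + [v_1,v_3].
The 12×6 boundary matrix has rank 6 and Smith normal form diag(1,1,1,1,1,1).

Computing H_k = (kernel of ∂_k) / (image of ∂_{k+1}):

  H_0: rank C_0 − rank ∂_1 = 6 − 5 = 1, and the invariant factors of ∂_1 are all 1, so H_0 ≅ Z.
  H_1: rank ker ∂_1 − rank ∂_2 = (12 − 5) − 6 = 1, and the invariant factors of ∂_2 are all 1, so H_1 ≅ Z.
  H_2: rank ker ∂_2 − rank ∂_3 = (6 − 6) − 0 = 0, and there is no ∂_3, so H_2 ≅ 0.

Hence the Betti numbers are b_0 = 1, b_1 = 1, b_2 = 0.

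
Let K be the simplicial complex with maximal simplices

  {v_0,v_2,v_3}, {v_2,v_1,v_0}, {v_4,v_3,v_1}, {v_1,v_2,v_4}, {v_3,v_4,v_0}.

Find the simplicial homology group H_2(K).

We work with the vertex ordering v_0 < v_1 < v_2 < v_3 < v_4. The simplices of K, each written with vertices in increasing order, are:

  0-simplices (5): [v_0], [v_1], [v_2], [v_3], [v_4]
  1-simplices (10): [v_0,v_1], [v_0,v_2], [v_0,v_3], [v_0,v_4], [v_1,v_2], [v_1,v_3], [v_1,v_4], [v_2,v_3], [v_2,v_4], [v_3,v_4]
  2-simplices (5): [v_0,v_1,v_2], [v_0,v_2,v_3], [v_0,v_3,v_4], [v_1,v_2,v_4], [v_1,v_3,v_4]

so the chain groups are C_0 ≅ Z^5, C_1 ≅ Z^10, C_2 ≅ Z^5.

∂_1: C_1 → C_0 maps an edge to its endpoints' difference, ∂[p,q] = q − p.
The 5×10 boundary matrix has rank 4 and Smith normal form diag(1,1,1,1).

∂_2: C_2 → C_1 sends each 2-simplex [p,q,r] to [q,r] − [p,r] + [p,q]. For instance
  ∂[v_0,v_3,v_4] = [v_3,v_4] − [v_0,v_4] + [v_0,v_3],
  ∂[v_0,v_2,v_3] = [v_2,v_3] − [v_0,v_3] + [v_0,v_2].
The 10×5 boundary matrix has rank 5 and Smith normal form diag(1,1,1,1,1).

From H_k ≅ ker(∂_k) / im(∂_{k+1}) we obtain:

  H_2: rank ker ∂_2 − rank ∂_3 = (5 − 5) − 0 = 0, and there is no ∂_3, so H_2 ≅ 0.

(K is a triangulation of the Möbius band.)

H_2 = 0.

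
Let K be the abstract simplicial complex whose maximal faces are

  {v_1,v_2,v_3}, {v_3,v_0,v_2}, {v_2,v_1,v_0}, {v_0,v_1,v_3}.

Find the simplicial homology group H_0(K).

We work with the vertex ordering v_0 < v_1 < v_2 < v_3. The simplices of K, each written with vertices in increasing order, are:

  0-simplices (4): [v_0], [v_1], [v_2], [v_3]
  1-simplices (6): [v_0,v_1], [v_0,v_2], [v_0,v_3], [v_1,v_2], [v_1,v_3], [v_2,v_3]
  2-simplices (4): [v_0,v_1,v_2], [v_0,v_1,v_3], [v_0,v_2,v_3], [v_1,v_2,v_3]

so the chain groups are C_0 ≅ Z^4, C_1 ≅ Z^6, C_2 ≅ Z^4.

∂_1: C_1 → C_0 is given by ∂[p,q] = [q] − [p].
The 4×6 boundary matrix has rank 3 and Smith normal form diag(1,1,1).

Boundary ∂_2: C_2 → C_1 acts by ∂[p,q,r] = [q,r] − [p,r] + [p,q]. For instance
  ∂[v_0,v_2,v_3] = [v_2,v_3] − [v_0,v_3] + [v_0,v_2],
  ∂[v_0,v_1,v_2] = [v_1,v_2] − [v_0,v_2] + [v_0,v_1].
The 6×4 boundary matrix has rank 3 and Smith normal form diag(1,1,1).

From H_k ≅ ker(∂_k) / im(∂_{k+1}) we obtain:

  H_0: rank C_0 − rank ∂_1 = 4 − 3 = 1, and the invariant factors of ∂_1 are all 1, so H_0 ≅ Z.

(K is a triangulation of the 2-sphere S^2.)

H_0 ≅ Z.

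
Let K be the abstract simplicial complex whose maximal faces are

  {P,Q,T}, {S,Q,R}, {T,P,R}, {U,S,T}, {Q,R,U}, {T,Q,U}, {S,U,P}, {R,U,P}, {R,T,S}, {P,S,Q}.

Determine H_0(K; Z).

H_0 = Z.

Order the vertices as P < Q < R < S < T < U. Listing each simplex with vertices in this order, K has dimension 2 with simplices:

  0-simplices (6): P, Q, R, S, T, U
  1-simplices (15): PQ, PR, PS, PT, PU, QR, QS, QT, QU, RS, RT, RU, ST, SU, TU
  2-simplices (10): PQS, PQT, PRT, PRU, PSU, QRS, QRU, QTU, RST, STU

giving chain groups C_0 ≅ Z^6, C_1 ≅ Z^15, C_2 ≅ Z^10.

∂_1: C_1 → C_0 maps an edge to its endpoints' difference, ∂[p,q] = q − p.
As a 6×15 matrix over Z this has rank 5, with invariant factors (1,1,1,1,1).

Boundary ∂_2: C_2 → C_1 sends each 2-simplex [p,q,r] to [q,r] − [p,r] + [p,q]. For instance
  ∂PQT = QT − PT + PQ,
  ∂PRT = RT − PT + PR.
The resulting 15×10 matrix has rank 10, and its Smith normal form has invariant factors (1,1,1,1,1,1,1,1,1,2).

Reading off H_k = ker ∂_k / im ∂_{k+1}:

  H_0: rank C_0 − rank ∂_1 = 6 − 5 = 1, and the invariant factors of ∂_1 are all 1, so H_0 ≅ Z.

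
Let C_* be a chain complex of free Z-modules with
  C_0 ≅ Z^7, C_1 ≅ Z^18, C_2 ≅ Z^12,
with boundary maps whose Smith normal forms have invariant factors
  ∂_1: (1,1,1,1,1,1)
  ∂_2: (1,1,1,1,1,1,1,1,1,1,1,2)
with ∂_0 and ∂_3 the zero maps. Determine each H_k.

H_0: b_0 = 7 − 0 − 6 = 1; torsion from ∂_1 factors > 1: none. So H_0 ≅ Z.
H_1: b_1 = 18 − 6 − 12 = 0; torsion from ∂_2 factors > 1: [2]. So H_1 ≅ Z/2.
H_2: b_2 = 12 − 12 − 0 = 0; torsion from ∂_3 factors > 1: none. So H_2 ≅ 0.

H_0 ≅ Z,  H_1 ≅ Z/2,  H_2 = 0.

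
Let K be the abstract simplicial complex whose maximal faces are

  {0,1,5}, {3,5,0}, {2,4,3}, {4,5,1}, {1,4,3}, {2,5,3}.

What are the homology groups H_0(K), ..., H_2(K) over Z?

H_0 ≅ Z,  H_1 ≅ Z,  H_2 = 0.

Fix the vertex order 0 < 1 < 2 < 3 < 4 < 5 and write every simplex with vertices in increasing order. Then dim K = 2 and the simplices of K are:

  0-simplices (6): [0], [1], [2], [3], [4], [5]
  1-simplices (12): [0,1], [0,3], [0,5], [1,3], [1,4], [1,5], [2,3], [2,4], [2,5], [3,4], [3,5], [4,5]
  2-simplices (6): [0,1,5], [0,3,5], [1,3,4], [1,4,5], [2,3,4], [2,3,5]

so the chain groups are C_0 ≅ Z^6, C_1 ≅ Z^12, C_2 ≅ Z^6.

Boundary ∂_1: C_1 → C_0 sends each edge [p,q] (with p < q) to q − p.
The resulting 6×12 matrix has rank 5, and its Smith normal form has invariant factors (1,1,1,1,1).

∂_2: C_2 → C_1 acts by ∂[p,q,r] = [q,r] − [p,r] + [p,q]. For instance
  ∂[1,4,5] = [4,5] − [1,5] + [1,4],
  ∂[0,1,5] = [1,5] − [0,5] + [0,1].
As a 12×6 matrix over Z this has rank 6, with invariant factors (1,1,1,1,1,1).

From H_k ≅ ker(∂_k) / im(∂_{k+1}) we obtain:

  H_0: rank C_0 − rank ∂_1 = 6 − 5 = 1, and the invariant factors of ∂_1 are all 1, so H_0 = Z.
  H_1: rank ker ∂_1 − rank ∂_2 = (12 − 5) − 6 = 1, and the invariant factors of ∂_2 are all 1, so H_1 = Z.
  H_2: rank ker ∂_2 − rank ∂_3 = (6 − 6) − 0 = 0, and there is no ∂_3, so H_2 = 0.

As a check, the Euler characteristic is 6 − 12 + 6 = 0, which agrees with 1 − 1 + 0 = 0.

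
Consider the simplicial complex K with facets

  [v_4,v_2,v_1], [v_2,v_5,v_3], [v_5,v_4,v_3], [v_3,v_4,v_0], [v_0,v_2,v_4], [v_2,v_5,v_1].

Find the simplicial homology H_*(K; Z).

Fix the vertex order v_0 < v_1 < v_2 < v_3 < v_4 < v_5 and write every simplex with vertices in increasing order. Then dim K = 2 and the simplices of K are:

  0-simplices (6): [v_0], [v_1], [v_2], [v_3], [v_4], [v_5]
  1-simplices (12): [v_0,v_2], [v_0,v_3], [v_0,v_4], [v_1,v_2], [v_1,v_4], [v_1,v_5], [v_2,v_3], [v_2,v_4], [v_2,v_5], [v_3,v_4], [v_3,v_5], [v_4,v_5]
  2-simplices (6): [v_0,v_2,v_4], [v_0,v_3,v_4], [v_1,v_2,v_4], [v_1,v_2,v_5], [v_2,v_3,v_5], [v_3,v_4,v_5]

Hence C_0 ≅ Z^6, C_1 ≅ Z^12, C_2 ≅ Z^6.

Boundary ∂_1: C_1 → C_0 sends each edge [p,q] (with p < q) to q − p. For instance
  ∂[v_2,v_4] = [v_4] − [v_2].
The 6×12 boundary matrix has rank 5 and Smith normal form diag(1,1,1,1,1).

Boundary ∂_2: C_2 → C_1 maps a triangle to the signed sum of its edges. For instance
  ∂[v_0,v_3,v_4] = [v_3,v_4] − [v_0,v_4] + [v_0,v_3],
  ∂[v_1,v_2,v_5] = [v_2,v_5] − [v_1,v_5] + [v_1,v_2].
The resulting 12×6 matrix has rank 6, and its Smith normal form has invariant factors (1,1,1,1,1,1).

Reading off H_k = ker ∂_k / im ∂_{k+1}:

  H_0: rank C_0 − rank ∂_1 = 6 − 5 = 1, and the invariant factors of ∂_1 are all 1, so H_0 ≅ Z.
  H_1: rank ker ∂_1 − rank ∂_2 = (12 − 5) − 6 = 1, and the invariant factors of ∂_2 are all 1, so H_1 ≅ Z.
  H_2: rank ker ∂_2 − rank ∂_3 = (6 − 6) − 0 = 0, and there is no ∂_3, so H_2 ≅ 0.

(K is a triangulation of the cylinder S^1 x I.)

H_0 = Z,  H_1 = Z,  H_2 = 0.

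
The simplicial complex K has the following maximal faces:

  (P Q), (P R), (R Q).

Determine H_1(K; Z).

Order the vertices as P < Q < R. Listing each simplex with vertices in this order, K has dimension 1 with simplices:

  0-simplices (3): P, Q, R
  1-simplices (3): PQ, PR, QR

giving chain groups C_0 ≅ Z^3, C_1 ≅ Z^3.

Boundary ∂_1: C_1 → C_0 sends each edge [p,q] (with p < q) to q − p.
The 3×3 boundary matrix has rank 2 and Smith normal form diag(1,1).

Reading off H_k = ker ∂_k / im ∂_{k+1}:

  H_1: rank ker ∂_1 − rank ∂_2 = (3 − 2) − 0 = 1, and there is no ∂_2, so H_1 ≅ Z.

H_1 ≅ Z.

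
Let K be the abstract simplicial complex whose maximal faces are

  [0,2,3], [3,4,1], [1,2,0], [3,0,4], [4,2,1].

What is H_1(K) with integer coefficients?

H_1 = Z.

We work with the vertex ordering 0 < 1 < 2 < 3 < 4. The simplices of K, each written with vertices in increasing order, are:

  0-simplices (5): [0], [1], [2], [3], [4]
  1-simplices (10): [0,1], [0,2], [0,3], [0,4], [1,2], [1,3], [1,4], [2,3], [2,4], [3,4]
  2-simplices (5): [0,1,2], [0,2,3], [0,3,4], [1,2,4], [1,3,4]

Hence C_0 ≅ Z^5, C_1 ≅ Z^10, C_2 ≅ Z^5.

∂_1: C_1 → C_0 maps an edge to its endpoints' difference, ∂[p,q] = q − p. For instance
  ∂[1,2] = [2] − [1].
The resulting 5×10 matrix has rank 4, and its Smith normal form has invariant factors (1,1,1,1).

∂_2: C_2 → C_1 maps a triangle to the signed sum of its edges. For instance
  ∂[1,3,4] = [3,4] − [1,4] + [1,3],
  ∂[0,2,3] = [2,3] − [0,3] + [0,2].
The resulting 10×5 matrix has rank 5, and its Smith normal form has invariant factors (1,1,1,1,1).

Reading off H_k = ker ∂_k / im ∂_{k+1}:

  H_1: rank ker ∂_1 − rank ∂_2 = (10 − 4) − 5 = 1, and the invariant factors of ∂_2 are all 1, so H_1 = Z.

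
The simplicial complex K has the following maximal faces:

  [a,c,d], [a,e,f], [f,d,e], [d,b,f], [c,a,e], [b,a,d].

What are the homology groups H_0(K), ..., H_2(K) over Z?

We work with the vertex ordering a < b < c < d < e < f. The simplices of K, each written with vertices in increasing order, are:

  0-simplices (6): a, b, c, d, e, f
  1-simplices (12): ab, ac, ad, ae, af, bd, bf, cd, ce, de, df, ef
  2-simplices (6): abd, acd, ace, aef, bdf, def

giving chain groups C_0 ≅ Z^6, C_1 ≅ Z^12, C_2 ≅ Z^6.

The boundary map ∂_1: C_1 → C_0 is given by ∂[p,q] = [q] − [p]. For instance
  ∂bd = d − b.
As a 6×12 matrix over Z this has rank 5, with invariant factors (1,1,1,1,1).

The boundary map ∂_2: C_2 → C_1 acts by ∂[p,q,r] = [q,r] − [p,r] + [p,q]. For instance
  ∂def = ef − df + de,
  ∂abd = bd − ad + ab.
As a 12×6 matrix over Z this has rank 6, with invariant factors (1,1,1,1,1,1).

Now H_k = ker ∂_k / im ∂_{k+1}, so:

  H_0: rank C_0 − rank ∂_1 = 6 − 5 = 1, and the invariant factors of ∂_1 are all 1, so H_0 = Z.
  H_1: rank ker ∂_1 − rank ∂_2 = (12 − 5) − 6 = 1, and the invariant factors of ∂_2 are all 1, so H_1 = Z.
  H_2: rank ker ∂_2 − rank ∂_3 = (6 − 6) − 0 = 0, and there is no ∂_3, so H_2 = 0.

H_0 ≅ Z,  H_1 ≅ Z,  H_2 = 0.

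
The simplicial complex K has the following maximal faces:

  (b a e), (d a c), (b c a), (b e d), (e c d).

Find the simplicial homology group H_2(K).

We work with the vertex ordering a < b < c < d < e. The simplices of K, each written with vertices in increasing order, are:

  0-simplices (5): a, b, c, d, e
  1-simplices (10): ab, ac, ad, ae, bc, bd, be, cd, ce, de
  2-simplices (5): abc, abe, acd, bde, cde

giving chain groups C_0 ≅ Z^5, C_1 ≅ Z^10, C_2 ≅ Z^5.

Boundary ∂_1: C_1 → C_0 is given by ∂[p,q] = [q] − [p].
As a 5×10 matrix over Z this has rank 4, with invariant factors (1,1,1,1).

∂_2: C_2 → C_1 acts by ∂[p,q,r] = [q,r] − [p,r] + [p,q]. For instance
  ∂abe = be − ae + ab,
  ∂cde = de − ce + cd.
The 10×5 boundary matrix has rank 5 and Smith normal form diag(1,1,1,1,1).

Now H_k = ker ∂_k / im ∂_{k+1}, so:

  H_2: rank ker ∂_2 − rank ∂_3 = (5 − 5) − 0 = 0, and there is no ∂_3, so H_2 ≅ 0.

H_2 ≅ 0.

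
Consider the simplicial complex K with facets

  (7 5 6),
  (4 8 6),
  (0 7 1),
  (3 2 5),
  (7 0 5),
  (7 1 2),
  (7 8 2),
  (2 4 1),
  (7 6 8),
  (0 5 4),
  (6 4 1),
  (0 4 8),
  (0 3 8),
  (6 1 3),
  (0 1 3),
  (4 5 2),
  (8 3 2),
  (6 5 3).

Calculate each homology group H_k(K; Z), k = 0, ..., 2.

Fix the vertex order 0 < 1 < 2 < 3 < 4 < 5 < 6 < 7 < 8 and write every simplex with vertices in increasing order. Then dim K = 2 and the simplices of K are:

  0-simplices (9): [0], [1], [2], [3], [4], [5], [6], [7], [8]
  1-simplices (27): (27 of them)
  2-simplices (18): [0,1,3], [0,1,7], [0,3,8], [0,4,5], [0,4,8], [0,5,7], [1,2,4], [1,2,7], [1,3,6], [1,4,6], [2,3,5], [2,3,8], [2,4,5], [2,7,8], [3,5,6], [4,6,8], [5,6,7], [6,7,8]

giving chain groups C_0 ≅ Z^9, C_1 ≅ Z^27, C_2 ≅ Z^18.

∂_1: C_1 → C_0 maps an edge to its endpoints' difference, ∂[p,q] = q − p. For instance
  ∂[1,7] = [7] − [1].
This gives a 9×27 integer matrix of rank 8; reducing to Smith normal form yields diagonal entries (1,1,1,1,1,1,1,1).

Boundary ∂_2: C_2 → C_1 sends each 2-simplex [p,q,r] to [q,r] − [p,r] + [p,q]. For instance
  ∂[0,4,5] = [4,5] − [0,5] + [0,4],
  ∂[5,6,7] = [6,7] − [5,7] + [5,6].
The 27×18 boundary matrix has rank 17 and Smith normal form diag(1,1,1,1,1,1,1,1,1,1,1,1,1,1,1,1,1).

From H_k ≅ ker(∂_k) / im(∂_{k+1}) we obtain:

  H_0: rank C_0 − rank ∂_1 = 9 − 8 = 1, and the invariant factors of ∂_1 are all 1, so H_0 = Z.
  H_1: rank ker ∂_1 − rank ∂_2 = (27 − 8) − 17 = 2, and the invariant factors of ∂_2 are all 1, so H_1 = Z^2.
  H_2: rank ker ∂_2 − rank ∂_3 = (18 − 17) − 0 = 1, and there is no ∂_3, so H_2 = Z.

As a check, the Euler characteristic is 9 − 27 + 18 = 0, which agrees with 1 − 2 + 1 = 0.
(K is a triangulation of the torus T^2.)

H_0 = Z,  H_1 = Z^2,  H_2 = Z.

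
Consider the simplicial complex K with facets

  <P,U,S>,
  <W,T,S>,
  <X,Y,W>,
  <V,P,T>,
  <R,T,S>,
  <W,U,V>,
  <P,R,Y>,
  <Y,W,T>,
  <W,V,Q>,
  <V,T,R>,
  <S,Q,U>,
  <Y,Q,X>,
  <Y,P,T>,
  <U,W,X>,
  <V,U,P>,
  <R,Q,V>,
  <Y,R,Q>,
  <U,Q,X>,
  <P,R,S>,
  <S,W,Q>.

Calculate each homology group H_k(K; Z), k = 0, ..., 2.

Take the total order P < Q < R < S < T < U < V < W < X < Y on the vertex set. Then K (dimension 2) consists of the simplices:

  0-simplices (10): P, Q, R, S, T, U, V, W, X, Y
  1-simplices (30): PR, PS, PT, PU, PV, PY, QR, QS, QU, QV, QW, QX, QY, RS, RT, RV, RY, ST, SU, SW, TV, TW, TY, UV, UW, UX, VW, WX, WY, XY
  2-simplices (20): PRS, PRY, PSU, PTV, PTY, PUV, QRV, QRY, QSU, QSW, QUX, QVW, QXY, RST, RTV, STW, TWY, UVW, UWX, WXY

Hence C_0 ≅ Z^10, C_1 ≅ Z^30, C_2 ≅ Z^20.

∂_1: C_1 → C_0 sends each edge [p,q] (with p < q) to q − p. For instance
  ∂SW = W − S.
The 10×30 boundary matrix has rank 9 and Smith normal form diag(1,1,1,1,1,1,1,1,1).

The boundary map ∂_2: C_2 → C_1 maps a triangle to the signed sum of its edges. For instance
  ∂QRV = RV − QV + QR,
  ∂UVW = VW − UW + UV.
The resulting 30×20 matrix has rank 20, and its Smith normal form has invariant factors (1,1,1,1,1,1,1,1,1,1,1,1,1,1,1,1,1,1,1,2).

Computing H_k = (kernel of ∂_k) / (image of ∂_{k+1}):

  H_0: rank C_0 − rank ∂_1 = 10 − 9 = 1, and the invariant factors of ∂_1 are all 1, so H_0 = Z.
  H_1: rank ker ∂_1 − rank ∂_2 = (30 − 9) − 20 = 1, and ∂_2 has invariant factor 2 > 1, so H_1 = Z ⊕ Z_2.
  H_2: rank ker ∂_2 − rank ∂_3 = (20 − 20) − 0 = 0, and there is no ∂_3, so H_2 = 0.

H_0 ≅ Z,  H_1 ≅ Z ⊕ Z_2,  H_2 = 0.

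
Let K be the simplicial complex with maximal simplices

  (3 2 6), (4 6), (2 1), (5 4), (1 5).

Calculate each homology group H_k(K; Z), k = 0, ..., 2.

H_0 = Z,  H_1 = Z,  H_2 = 0.

Take the total order 1 < 2 < 3 < 4 < 5 < 6 on the vertex set. Then K (dimension 2) consists of the simplices:

  0-simplices (6): [1], [2], [3], [4], [5], [6]
  1-simplices (7): [1,2], [1,5], [2,3], [2,6], [3,6], [4,5], [4,6]
  2-simplices (1): [2,3,6]

so the chain groups are C_0 ≅ Z^6, C_1 ≅ Z^7, C_2 ≅ Z^1.

∂_1: C_1 → C_0 is given by ∂[p,q] = [q] − [p]. For instance
  ∂[1,5] = [5] − [1].
The resulting 6×7 matrix has rank 5, and its Smith normal form has invariant factors (1,1,1,1,1).

The boundary map ∂_2: C_2 → C_1 acts by ∂[p,q,r] = [q,r] − [p,r] + [p,q]. For instance
  ∂[2,3,6] = [3,6] − [2,6] + [2,3].
As a 7×1 matrix over Z this has rank 1, with invariant factors (1).

Now H_k = ker ∂_k / im ∂_{k+1}, so:

  H_0: rank C_0 − rank ∂_1 = 6 − 5 = 1, and the invariant factors of ∂_1 are all 1, so H_0 = Z.
  H_1: rank ker ∂_1 − rank ∂_2 = (7 − 5) − 1 = 1, and the invariant factors of ∂_2 are all 1, so H_1 = Z.
  H_2: rank ker ∂_2 − rank ∂_3 = (1 − 1) − 0 = 0, and there is no ∂_3, so H_2 = 0.

As a check, the Euler characteristic is 6 − 7 + 1 = 0, which agrees with 1 − 1 + 0 = 0.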